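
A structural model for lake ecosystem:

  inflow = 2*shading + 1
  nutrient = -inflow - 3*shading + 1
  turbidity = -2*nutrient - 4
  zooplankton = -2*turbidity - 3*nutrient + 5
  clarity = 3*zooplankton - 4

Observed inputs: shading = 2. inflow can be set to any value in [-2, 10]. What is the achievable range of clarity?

Intervening on inflow fixes its value directly, overriding its dependence on shading.
Substituting into the nutrient equation gives nutrient = -inflow - 5.
This gives turbidity = 2*inflow + 6.
Substituting into the zooplankton equation gives zooplankton = -inflow + 8.
This gives clarity = -3*inflow + 20.
Linear in inflow, so extremes are at the endpoints: inflow = -2 gives clarity = 26; inflow = 10 gives clarity = -10.

-10 to 26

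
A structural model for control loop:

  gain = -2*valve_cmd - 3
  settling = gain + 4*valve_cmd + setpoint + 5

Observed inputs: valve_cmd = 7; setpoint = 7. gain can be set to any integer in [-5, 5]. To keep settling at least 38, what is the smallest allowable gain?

Intervening on gain fixes its value directly, overriding its dependence on valve_cmd.
Substituting into the settling equation gives settling = gain + 40.
Require gain + 40 ≥ 38, so gain ≥ -2.
The smallest integer in [-5, 5] satisfying this is -2.

gain = -2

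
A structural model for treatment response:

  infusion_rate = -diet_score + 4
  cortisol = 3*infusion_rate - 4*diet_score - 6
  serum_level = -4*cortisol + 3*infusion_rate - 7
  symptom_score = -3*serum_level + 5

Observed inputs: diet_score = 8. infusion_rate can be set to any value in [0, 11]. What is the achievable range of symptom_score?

Intervening on infusion_rate fixes its value directly, overriding its dependence on diet_score.
Substituting into the cortisol equation gives cortisol = 3*infusion_rate - 38.
Substituting into the serum_level equation gives serum_level = -9*infusion_rate + 145.
Substituting into the symptom_score equation gives symptom_score = 27*infusion_rate - 430.
Linear in infusion_rate, so extremes are at the endpoints: infusion_rate = 0 gives symptom_score = -430; infusion_rate = 11 gives symptom_score = -133.

-430 to -133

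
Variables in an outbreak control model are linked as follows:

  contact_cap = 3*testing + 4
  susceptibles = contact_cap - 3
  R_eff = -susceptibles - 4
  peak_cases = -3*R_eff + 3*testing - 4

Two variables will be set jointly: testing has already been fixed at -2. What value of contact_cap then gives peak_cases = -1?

With testing held at -2:
Intervening on contact_cap fixes its value directly, overriding its dependence on testing.
Substituting into the R_eff equation gives R_eff = -contact_cap - 1.
So peak_cases = 3*contact_cap - 7.
Solve 3*contact_cap - 7 = -1: contact_cap = (-1 + 7) / 3 = 2.

contact_cap = 2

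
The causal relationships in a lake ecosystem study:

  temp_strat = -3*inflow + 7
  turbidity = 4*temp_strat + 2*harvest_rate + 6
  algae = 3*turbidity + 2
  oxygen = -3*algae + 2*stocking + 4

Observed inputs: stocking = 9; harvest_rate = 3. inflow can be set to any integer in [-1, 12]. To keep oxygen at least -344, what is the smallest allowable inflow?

Substituting into the turbidity equation gives turbidity = -12*inflow + 40.
So algae = -36*inflow + 122.
Substituting into the oxygen equation gives oxygen = 108*inflow - 344.
Require 108*inflow - 344 ≥ -344, so inflow ≥ 0.
The smallest integer in [-1, 12] satisfying this is 0.

inflow = 0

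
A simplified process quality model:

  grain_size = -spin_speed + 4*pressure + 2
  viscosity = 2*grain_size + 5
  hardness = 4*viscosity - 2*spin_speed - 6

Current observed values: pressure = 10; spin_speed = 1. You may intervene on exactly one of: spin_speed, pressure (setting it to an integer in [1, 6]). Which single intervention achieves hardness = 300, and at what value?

Intervening on spin_speed: with other inputs at their observed values, hardness = -10*spin_speed + 350. Solving for 300 gives spin_speed = 5, within [1, 6].
Intervening on pressure: hardness = 32*pressure + 20. Reaching 300 requires pressure = 35/4, not an integer.

set spin_speed = 5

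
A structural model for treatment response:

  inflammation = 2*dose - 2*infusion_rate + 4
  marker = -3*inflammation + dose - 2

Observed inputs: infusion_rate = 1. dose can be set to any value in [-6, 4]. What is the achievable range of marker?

-28 to 22

Substituting into the inflammation equation gives inflammation = 2*dose + 2.
So marker = -5*dose - 8.
Linear in dose, so extremes are at the endpoints: dose = -6 gives marker = 22; dose = 4 gives marker = -28.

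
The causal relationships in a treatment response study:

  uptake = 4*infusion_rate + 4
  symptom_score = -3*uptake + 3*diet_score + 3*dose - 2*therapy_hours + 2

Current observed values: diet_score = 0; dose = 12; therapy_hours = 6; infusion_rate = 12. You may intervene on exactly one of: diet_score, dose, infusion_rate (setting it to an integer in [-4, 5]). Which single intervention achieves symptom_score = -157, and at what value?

Intervening on diet_score: symptom_score = 3*diet_score - 130. Reaching -157 requires diet_score = -9, outside [-4, 5].
Intervening on dose: with other inputs at their observed values, symptom_score = 3*dose - 166. Solving for -157 gives dose = 3, within [-4, 5].
Intervening on infusion_rate: symptom_score = -12*infusion_rate + 14. Reaching -157 requires infusion_rate = 57/4, not an integer.

set dose = 3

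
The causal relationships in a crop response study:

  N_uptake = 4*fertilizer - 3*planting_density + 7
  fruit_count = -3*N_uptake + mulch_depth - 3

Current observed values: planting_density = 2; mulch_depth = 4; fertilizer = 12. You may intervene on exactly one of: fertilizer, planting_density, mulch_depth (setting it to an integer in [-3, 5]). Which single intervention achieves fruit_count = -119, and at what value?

Intervening on fertilizer: fruit_count = -12*fertilizer - 2. Reaching -119 requires fertilizer = 39/4, not an integer.
Intervening on planting_density: with other inputs at their observed values, fruit_count = 9*planting_density - 164. Solving for -119 gives planting_density = 5, within [-3, 5].
Intervening on mulch_depth: fruit_count = mulch_depth - 150. Reaching -119 requires mulch_depth = 31, outside [-3, 5].

set planting_density = 5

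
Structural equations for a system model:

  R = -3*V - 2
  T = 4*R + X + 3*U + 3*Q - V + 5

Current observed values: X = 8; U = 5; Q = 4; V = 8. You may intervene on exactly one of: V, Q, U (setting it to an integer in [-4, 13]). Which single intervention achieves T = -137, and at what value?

Intervening on V: with other inputs at their observed values, T = -13*V + 32. Solving for -137 gives V = 13, within [-4, 13].
Intervening on Q: T = 3*Q - 84. Reaching -137 requires Q = -53/3, not an integer.
Intervening on U: T = 3*U - 87. Reaching -137 requires U = -50/3, not an integer.

set V = 13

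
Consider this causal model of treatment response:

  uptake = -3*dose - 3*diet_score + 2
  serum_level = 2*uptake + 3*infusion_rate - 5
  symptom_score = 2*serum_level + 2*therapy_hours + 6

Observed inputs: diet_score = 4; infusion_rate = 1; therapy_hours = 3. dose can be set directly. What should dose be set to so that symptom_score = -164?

Substituting into the uptake equation gives uptake = -3*dose - 10.
Substituting into the serum_level equation gives serum_level = -6*dose - 22.
Substituting into the symptom_score equation gives symptom_score = -12*dose - 32.
Solve -12*dose - 32 = -164: dose = (-164 + 32) / -12 = 11.

dose = 11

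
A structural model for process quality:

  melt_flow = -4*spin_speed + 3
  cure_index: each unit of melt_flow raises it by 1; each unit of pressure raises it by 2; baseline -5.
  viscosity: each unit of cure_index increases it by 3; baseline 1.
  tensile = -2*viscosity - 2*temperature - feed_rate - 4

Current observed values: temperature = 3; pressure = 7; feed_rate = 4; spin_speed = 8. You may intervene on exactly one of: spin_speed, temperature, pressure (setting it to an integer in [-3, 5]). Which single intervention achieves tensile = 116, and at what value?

set temperature = -3

Intervening on spin_speed: tensile = 24*spin_speed - 88. Reaching 116 requires spin_speed = 17/2, not an integer.
Intervening on temperature: with other inputs at their observed values, tensile = -2*temperature + 110. Solving for 116 gives temperature = -3, within [-3, 5].
Intervening on pressure: tensile = -12*pressure + 188. Reaching 116 requires pressure = 6, outside [-3, 5].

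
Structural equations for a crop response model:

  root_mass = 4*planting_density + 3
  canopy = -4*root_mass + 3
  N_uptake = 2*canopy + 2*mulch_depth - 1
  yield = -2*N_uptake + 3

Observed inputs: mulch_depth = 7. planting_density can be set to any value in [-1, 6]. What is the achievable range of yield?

Substituting into the canopy equation gives canopy = -16*planting_density - 9.
This gives N_uptake = -32*planting_density - 5.
yield becomes 64*planting_density + 13.
Linear in planting_density, so extremes are at the endpoints: planting_density = -1 gives yield = -51; planting_density = 6 gives yield = 397.

-51 to 397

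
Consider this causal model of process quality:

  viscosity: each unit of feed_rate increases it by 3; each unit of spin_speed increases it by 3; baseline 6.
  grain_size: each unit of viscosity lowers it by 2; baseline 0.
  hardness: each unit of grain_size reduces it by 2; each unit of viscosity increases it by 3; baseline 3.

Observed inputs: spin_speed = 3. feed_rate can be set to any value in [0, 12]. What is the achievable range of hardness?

108 to 360

Substituting into the viscosity equation gives viscosity = 3*feed_rate + 15.
So grain_size = -6*feed_rate - 30.
Substituting into the hardness equation gives hardness = 21*feed_rate + 108.
Linear in feed_rate, so extremes are at the endpoints: feed_rate = 0 gives hardness = 108; feed_rate = 12 gives hardness = 360.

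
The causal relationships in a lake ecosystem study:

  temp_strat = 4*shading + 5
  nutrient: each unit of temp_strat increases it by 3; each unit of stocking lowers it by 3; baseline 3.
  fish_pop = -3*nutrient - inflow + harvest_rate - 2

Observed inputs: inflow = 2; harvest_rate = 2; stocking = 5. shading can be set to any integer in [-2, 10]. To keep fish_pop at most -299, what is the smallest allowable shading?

shading = 8

Substituting into the nutrient equation gives nutrient = 12*shading + 3.
fish_pop becomes -36*shading - 11.
Require -36*shading - 11 ≤ -299, so shading ≥ 8.
The smallest integer in [-2, 10] satisfying this is 8.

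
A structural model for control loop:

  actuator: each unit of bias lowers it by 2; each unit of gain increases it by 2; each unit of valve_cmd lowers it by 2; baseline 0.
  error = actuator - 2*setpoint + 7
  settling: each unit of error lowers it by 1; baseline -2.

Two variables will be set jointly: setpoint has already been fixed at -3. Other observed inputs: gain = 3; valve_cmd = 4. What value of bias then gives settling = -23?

bias = -5

With setpoint held at -3:
Substituting into the actuator equation gives actuator = -2*bias - 2.
Substituting into the error equation gives error = -2*bias + 11.
Substituting into the settling equation gives settling = 2*bias - 13.
Solve 2*bias - 13 = -23: bias = (-23 + 13) / 2 = -5.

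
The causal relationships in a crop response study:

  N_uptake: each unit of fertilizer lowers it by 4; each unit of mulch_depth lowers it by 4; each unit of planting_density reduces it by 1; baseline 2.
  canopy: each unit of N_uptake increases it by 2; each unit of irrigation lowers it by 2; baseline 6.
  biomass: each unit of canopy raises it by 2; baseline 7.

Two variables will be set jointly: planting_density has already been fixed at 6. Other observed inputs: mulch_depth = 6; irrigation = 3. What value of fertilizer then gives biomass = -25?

fertilizer = -5

With planting_density held at 6:
Substituting into the N_uptake equation gives N_uptake = -4*fertilizer - 28.
Substituting into the canopy equation gives canopy = -8*fertilizer - 56.
So biomass = -16*fertilizer - 105.
Solve -16*fertilizer - 105 = -25: fertilizer = (-25 + 105) / -16 = -5.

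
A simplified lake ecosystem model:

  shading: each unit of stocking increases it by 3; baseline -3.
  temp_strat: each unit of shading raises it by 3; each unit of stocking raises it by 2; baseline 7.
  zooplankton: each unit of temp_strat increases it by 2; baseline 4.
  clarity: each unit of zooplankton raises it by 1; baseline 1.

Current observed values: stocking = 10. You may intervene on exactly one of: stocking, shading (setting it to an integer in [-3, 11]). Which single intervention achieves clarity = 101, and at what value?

Intervening on stocking: clarity = 22*stocking + 1. Reaching 101 requires stocking = 50/11, not an integer.
Intervening on shading: with other inputs at their observed values, clarity = 6*shading + 59. Solving for 101 gives shading = 7, within [-3, 11].

set shading = 7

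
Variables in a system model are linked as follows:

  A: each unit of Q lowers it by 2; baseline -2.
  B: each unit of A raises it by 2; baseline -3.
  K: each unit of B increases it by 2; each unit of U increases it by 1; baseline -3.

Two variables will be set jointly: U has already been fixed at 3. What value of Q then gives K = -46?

Q = 4

With U held at 3:
Substituting into the B equation gives B = -4*Q - 7.
Substituting into the K equation gives K = -8*Q - 14.
Solve -8*Q - 14 = -46: Q = (-46 + 14) / -8 = 4.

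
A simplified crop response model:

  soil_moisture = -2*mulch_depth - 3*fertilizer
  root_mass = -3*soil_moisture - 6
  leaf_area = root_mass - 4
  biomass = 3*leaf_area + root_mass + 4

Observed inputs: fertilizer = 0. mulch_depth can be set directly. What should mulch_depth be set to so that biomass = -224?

mulch_depth = -8

Substituting into the soil_moisture equation gives soil_moisture = -2*mulch_depth.
Substituting into the root_mass equation gives root_mass = 6*mulch_depth - 6.
This gives leaf_area = 6*mulch_depth - 10.
Substituting into the biomass equation gives biomass = 24*mulch_depth - 32.
Solve 24*mulch_depth - 32 = -224: mulch_depth = (-224 + 32) / 24 = -8.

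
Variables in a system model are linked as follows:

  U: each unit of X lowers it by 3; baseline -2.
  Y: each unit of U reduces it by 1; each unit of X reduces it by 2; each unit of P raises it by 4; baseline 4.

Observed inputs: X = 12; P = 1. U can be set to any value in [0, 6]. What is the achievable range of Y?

Intervening on U fixes its value directly, overriding its dependence on X.
Substituting into the Y equation gives Y = -U - 16.
Linear in U, so extremes are at the endpoints: U = 0 gives Y = -16; U = 6 gives Y = -22.

-22 to -16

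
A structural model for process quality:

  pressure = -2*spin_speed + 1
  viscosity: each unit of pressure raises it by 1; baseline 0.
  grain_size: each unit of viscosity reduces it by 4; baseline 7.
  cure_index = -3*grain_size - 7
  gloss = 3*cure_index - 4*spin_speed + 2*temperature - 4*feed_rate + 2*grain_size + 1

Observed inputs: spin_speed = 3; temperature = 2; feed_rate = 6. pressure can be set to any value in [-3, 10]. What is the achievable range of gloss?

-185 to 179

Intervening on pressure fixes its value directly, overriding its dependence on spin_speed.
Substituting into the grain_size equation gives grain_size = -4*pressure + 7.
Substituting into the cure_index equation gives cure_index = 12*pressure - 28.
gloss becomes 28*pressure - 101.
Linear in pressure, so extremes are at the endpoints: pressure = -3 gives gloss = -185; pressure = 10 gives gloss = 179.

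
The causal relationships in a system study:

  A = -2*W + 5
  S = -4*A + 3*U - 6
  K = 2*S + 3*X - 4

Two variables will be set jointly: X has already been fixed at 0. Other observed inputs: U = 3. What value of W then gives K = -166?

With X held at 0:
Substituting into the S equation gives S = 8*W - 17.
Substituting into the K equation gives K = 16*W - 38.
Solve 16*W - 38 = -166: W = (-166 + 38) / 16 = -8.

W = -8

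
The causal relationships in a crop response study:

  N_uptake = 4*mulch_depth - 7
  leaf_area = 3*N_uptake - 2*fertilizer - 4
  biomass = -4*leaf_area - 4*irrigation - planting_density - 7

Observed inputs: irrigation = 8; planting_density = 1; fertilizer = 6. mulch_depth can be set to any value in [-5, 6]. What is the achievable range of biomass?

-180 to 348

Substituting into the leaf_area equation gives leaf_area = 12*mulch_depth - 37.
Substituting into the biomass equation gives biomass = -48*mulch_depth + 108.
Linear in mulch_depth, so extremes are at the endpoints: mulch_depth = -5 gives biomass = 348; mulch_depth = 6 gives biomass = -180.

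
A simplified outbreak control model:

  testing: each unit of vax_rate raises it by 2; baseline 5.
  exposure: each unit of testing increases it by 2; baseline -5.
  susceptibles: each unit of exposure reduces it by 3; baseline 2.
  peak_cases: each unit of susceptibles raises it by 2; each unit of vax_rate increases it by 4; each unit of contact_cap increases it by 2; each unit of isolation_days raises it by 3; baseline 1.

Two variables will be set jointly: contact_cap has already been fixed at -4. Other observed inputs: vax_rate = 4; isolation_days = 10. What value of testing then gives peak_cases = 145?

With contact_cap held at -4:
Intervening on testing fixes its value directly, overriding its dependence on vax_rate.
Substituting into the susceptibles equation gives susceptibles = -6*testing + 17.
peak_cases becomes -12*testing + 73.
Solve -12*testing + 73 = 145: testing = (145 - 73) / -12 = -6.

testing = -6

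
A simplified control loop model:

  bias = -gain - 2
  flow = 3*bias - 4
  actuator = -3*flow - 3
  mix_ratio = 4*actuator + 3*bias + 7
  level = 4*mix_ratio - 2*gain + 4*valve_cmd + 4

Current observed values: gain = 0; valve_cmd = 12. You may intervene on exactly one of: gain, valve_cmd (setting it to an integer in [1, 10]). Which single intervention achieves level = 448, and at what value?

set valve_cmd = 2

Intervening on gain: level = 130*gain + 488. Reaching 448 requires gain = -4/13, not an integer.
Intervening on valve_cmd: with other inputs at their observed values, level = 4*valve_cmd + 440. Solving for 448 gives valve_cmd = 2, within [1, 10].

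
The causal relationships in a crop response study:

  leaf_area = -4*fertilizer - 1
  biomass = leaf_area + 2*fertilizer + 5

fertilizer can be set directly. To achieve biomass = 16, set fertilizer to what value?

Substituting into the biomass equation gives biomass = -2*fertilizer + 4.
Solve -2*fertilizer + 4 = 16: fertilizer = (16 - 4) / -2 = -6.

fertilizer = -6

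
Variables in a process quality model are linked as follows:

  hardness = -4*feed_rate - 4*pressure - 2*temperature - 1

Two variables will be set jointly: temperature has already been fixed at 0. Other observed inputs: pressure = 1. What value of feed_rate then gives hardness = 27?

feed_rate = -8

With temperature held at 0:
Substituting into the hardness equation gives hardness = -4*feed_rate - 5.
Solve -4*feed_rate - 5 = 27: feed_rate = (27 + 5) / -4 = -8.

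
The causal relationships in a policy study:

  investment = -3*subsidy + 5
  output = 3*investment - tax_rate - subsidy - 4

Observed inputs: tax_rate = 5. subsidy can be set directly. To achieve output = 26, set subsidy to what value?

subsidy = -2

Substituting into the output equation gives output = -10*subsidy + 6.
Solve -10*subsidy + 6 = 26: subsidy = (26 - 6) / -10 = -2.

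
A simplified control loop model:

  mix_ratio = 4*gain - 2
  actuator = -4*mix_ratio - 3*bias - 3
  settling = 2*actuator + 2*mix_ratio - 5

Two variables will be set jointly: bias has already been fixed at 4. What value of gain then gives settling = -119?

With bias held at 4:
Substituting into the actuator equation gives actuator = -16*gain - 7.
So settling = -24*gain - 23.
Solve -24*gain - 23 = -119: gain = (-119 + 23) / -24 = 4.

gain = 4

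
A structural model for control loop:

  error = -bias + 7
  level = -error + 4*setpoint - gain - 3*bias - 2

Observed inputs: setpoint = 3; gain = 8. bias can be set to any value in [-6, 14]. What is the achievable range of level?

Substituting into the level equation gives level = -2*bias - 5.
Linear in bias, so extremes are at the endpoints: bias = -6 gives level = 7; bias = 14 gives level = -33.

-33 to 7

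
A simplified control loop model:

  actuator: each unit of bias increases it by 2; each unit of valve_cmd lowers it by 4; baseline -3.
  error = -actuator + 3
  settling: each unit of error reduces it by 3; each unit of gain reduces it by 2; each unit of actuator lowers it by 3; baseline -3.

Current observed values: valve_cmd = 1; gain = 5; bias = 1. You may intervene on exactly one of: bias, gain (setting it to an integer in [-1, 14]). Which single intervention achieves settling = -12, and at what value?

set gain = 0

Intervening on bias: the paths from bias to settling cancel (net effect zero), leaving settling = -22; -12 is unreachable this way.
Intervening on gain: with other inputs at their observed values, settling = -2*gain - 12. Solving for -12 gives gain = 0, within [-1, 14].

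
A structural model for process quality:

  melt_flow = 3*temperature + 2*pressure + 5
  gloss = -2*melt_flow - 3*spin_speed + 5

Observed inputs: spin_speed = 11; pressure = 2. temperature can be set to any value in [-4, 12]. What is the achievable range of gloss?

Substituting into the melt_flow equation gives melt_flow = 3*temperature + 9.
gloss becomes -6*temperature - 46.
Linear in temperature, so extremes are at the endpoints: temperature = -4 gives gloss = -22; temperature = 12 gives gloss = -118.

-118 to -22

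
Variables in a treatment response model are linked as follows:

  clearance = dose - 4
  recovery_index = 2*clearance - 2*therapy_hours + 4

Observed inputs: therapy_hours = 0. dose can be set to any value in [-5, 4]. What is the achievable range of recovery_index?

-14 to 4

Substituting into the recovery_index equation gives recovery_index = 2*dose - 4.
Linear in dose, so extremes are at the endpoints: dose = -5 gives recovery_index = -14; dose = 4 gives recovery_index = 4.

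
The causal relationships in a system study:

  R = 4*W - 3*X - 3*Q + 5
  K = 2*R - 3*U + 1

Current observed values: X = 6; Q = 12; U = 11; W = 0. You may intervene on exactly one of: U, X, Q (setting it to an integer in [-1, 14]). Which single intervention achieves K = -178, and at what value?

set X = 14

Intervening on U: K = -3*U - 97. Reaching -178 requires U = 27, outside [-1, 14].
Intervening on X: with other inputs at their observed values, K = -6*X - 94. Solving for -178 gives X = 14, within [-1, 14].
Intervening on Q: K = -6*Q - 58. Reaching -178 requires Q = 20, outside [-1, 14].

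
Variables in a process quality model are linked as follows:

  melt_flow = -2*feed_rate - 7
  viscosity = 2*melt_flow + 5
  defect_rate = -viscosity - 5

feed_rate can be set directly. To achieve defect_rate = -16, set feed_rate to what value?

Substituting into the viscosity equation gives viscosity = -4*feed_rate - 9.
This gives defect_rate = 4*feed_rate + 4.
Solve 4*feed_rate + 4 = -16: feed_rate = (-16 - 4) / 4 = -5.

feed_rate = -5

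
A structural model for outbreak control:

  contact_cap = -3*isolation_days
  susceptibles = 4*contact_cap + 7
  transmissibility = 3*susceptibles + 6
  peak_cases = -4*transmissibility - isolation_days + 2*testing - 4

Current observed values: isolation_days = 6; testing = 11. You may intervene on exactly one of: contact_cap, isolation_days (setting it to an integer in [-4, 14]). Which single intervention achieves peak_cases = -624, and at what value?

set contact_cap = 11

Intervening on contact_cap: with other inputs at their observed values, peak_cases = -48*contact_cap - 96. Solving for -624 gives contact_cap = 11, within [-4, 14].
Intervening on isolation_days: peak_cases = 143*isolation_days - 90. Reaching -624 requires isolation_days = -534/143, not an integer.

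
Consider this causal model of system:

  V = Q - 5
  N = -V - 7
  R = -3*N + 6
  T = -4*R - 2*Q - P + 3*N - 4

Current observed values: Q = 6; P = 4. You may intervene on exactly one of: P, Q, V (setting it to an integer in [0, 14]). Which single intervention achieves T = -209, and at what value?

Intervening on P: T = -P - 160. Reaching -209 requires P = 49, outside [0, 14].
Intervening on Q: T = -17*Q - 62. Reaching -209 requires Q = 147/17, not an integer.
Intervening on V: with other inputs at their observed values, T = -15*V - 149. Solving for -209 gives V = 4, within [0, 14].

set V = 4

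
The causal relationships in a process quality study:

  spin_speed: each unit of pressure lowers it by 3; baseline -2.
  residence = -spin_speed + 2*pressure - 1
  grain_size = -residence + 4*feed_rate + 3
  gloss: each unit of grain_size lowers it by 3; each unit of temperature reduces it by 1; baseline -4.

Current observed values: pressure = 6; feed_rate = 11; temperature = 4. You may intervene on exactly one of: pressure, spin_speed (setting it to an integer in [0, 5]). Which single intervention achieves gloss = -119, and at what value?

Intervening on pressure: gloss = 15*pressure - 146. Reaching -119 requires pressure = 9/5, not an integer.
Intervening on spin_speed: with other inputs at their observed values, gloss = -3*spin_speed - 116. Solving for -119 gives spin_speed = 1, within [0, 5].

set spin_speed = 1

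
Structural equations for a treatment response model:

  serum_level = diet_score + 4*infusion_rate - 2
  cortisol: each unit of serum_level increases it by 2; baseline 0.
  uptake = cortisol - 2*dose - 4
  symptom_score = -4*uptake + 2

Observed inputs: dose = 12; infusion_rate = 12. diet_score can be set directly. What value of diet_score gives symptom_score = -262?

Substituting into the serum_level equation gives serum_level = diet_score + 46.
Substituting into the cortisol equation gives cortisol = 2*diet_score + 92.
So uptake = 2*diet_score + 64.
This gives symptom_score = -8*diet_score - 254.
Solve -8*diet_score - 254 = -262: diet_score = (-262 + 254) / -8 = 1.

diet_score = 1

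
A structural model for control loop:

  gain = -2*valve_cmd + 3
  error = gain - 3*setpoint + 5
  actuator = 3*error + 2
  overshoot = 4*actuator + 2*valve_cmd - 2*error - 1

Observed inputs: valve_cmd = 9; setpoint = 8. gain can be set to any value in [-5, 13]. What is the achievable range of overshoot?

-215 to -35

Intervening on gain fixes its value directly, overriding its dependence on valve_cmd.
Substituting into the error equation gives error = gain - 19.
Substituting into the actuator equation gives actuator = 3*gain - 55.
So overshoot = 10*gain - 165.
Linear in gain, so extremes are at the endpoints: gain = -5 gives overshoot = -215; gain = 13 gives overshoot = -35.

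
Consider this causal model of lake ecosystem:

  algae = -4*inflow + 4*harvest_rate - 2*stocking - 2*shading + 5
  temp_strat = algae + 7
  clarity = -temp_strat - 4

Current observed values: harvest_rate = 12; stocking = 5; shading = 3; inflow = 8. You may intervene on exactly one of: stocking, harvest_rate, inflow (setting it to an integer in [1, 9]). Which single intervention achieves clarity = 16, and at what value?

set harvest_rate = 4

Intervening on stocking: clarity = 2*stocking - 26. Reaching 16 requires stocking = 21, outside [1, 9].
Intervening on harvest_rate: with other inputs at their observed values, clarity = -4*harvest_rate + 32. Solving for 16 gives harvest_rate = 4, within [1, 9].
Intervening on inflow: clarity = 4*inflow - 48. Reaching 16 requires inflow = 16, outside [1, 9].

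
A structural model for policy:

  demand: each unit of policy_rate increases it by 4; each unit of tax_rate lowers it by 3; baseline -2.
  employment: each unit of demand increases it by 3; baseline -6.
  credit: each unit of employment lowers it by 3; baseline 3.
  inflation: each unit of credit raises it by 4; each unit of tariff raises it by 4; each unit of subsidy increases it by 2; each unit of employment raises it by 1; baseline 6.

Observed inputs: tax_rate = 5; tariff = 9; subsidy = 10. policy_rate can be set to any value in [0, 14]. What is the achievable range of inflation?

Substituting into the demand equation gives demand = 4*policy_rate - 17.
So employment = 12*policy_rate - 57.
Substituting into the credit equation gives credit = -36*policy_rate + 174.
Substituting into the inflation equation gives inflation = -132*policy_rate + 701.
Linear in policy_rate, so extremes are at the endpoints: policy_rate = 0 gives inflation = 701; policy_rate = 14 gives inflation = -1147.

-1147 to 701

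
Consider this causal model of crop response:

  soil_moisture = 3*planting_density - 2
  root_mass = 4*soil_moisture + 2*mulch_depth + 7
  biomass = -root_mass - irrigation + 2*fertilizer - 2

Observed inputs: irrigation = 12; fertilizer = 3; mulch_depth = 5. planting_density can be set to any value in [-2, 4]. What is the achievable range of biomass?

Substituting into the root_mass equation gives root_mass = 12*planting_density + 9.
This gives biomass = -12*planting_density - 17.
Linear in planting_density, so extremes are at the endpoints: planting_density = -2 gives biomass = 7; planting_density = 4 gives biomass = -65.

-65 to 7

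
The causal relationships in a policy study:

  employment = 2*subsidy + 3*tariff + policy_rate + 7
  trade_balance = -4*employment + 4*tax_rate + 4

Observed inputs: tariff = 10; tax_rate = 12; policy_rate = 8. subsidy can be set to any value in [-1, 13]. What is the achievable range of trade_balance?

-232 to -120

Substituting into the employment equation gives employment = 2*subsidy + 45.
trade_balance becomes -8*subsidy - 128.
Linear in subsidy, so extremes are at the endpoints: subsidy = -1 gives trade_balance = -120; subsidy = 13 gives trade_balance = -232.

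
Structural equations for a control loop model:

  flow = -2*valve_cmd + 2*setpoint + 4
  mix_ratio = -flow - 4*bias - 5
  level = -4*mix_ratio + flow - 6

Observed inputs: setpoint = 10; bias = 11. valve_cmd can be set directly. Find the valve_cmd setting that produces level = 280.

valve_cmd = 3

Substituting into the flow equation gives flow = -2*valve_cmd + 24.
So mix_ratio = 2*valve_cmd - 73.
Substituting into the level equation gives level = -10*valve_cmd + 310.
Solve -10*valve_cmd + 310 = 280: valve_cmd = (280 - 310) / -10 = 3.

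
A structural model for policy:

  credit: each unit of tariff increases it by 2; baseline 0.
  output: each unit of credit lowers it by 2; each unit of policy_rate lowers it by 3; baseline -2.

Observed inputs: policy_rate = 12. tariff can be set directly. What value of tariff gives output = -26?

tariff = -3

Substituting into the output equation gives output = -4*tariff - 38.
Solve -4*tariff - 38 = -26: tariff = (-26 + 38) / -4 = -3.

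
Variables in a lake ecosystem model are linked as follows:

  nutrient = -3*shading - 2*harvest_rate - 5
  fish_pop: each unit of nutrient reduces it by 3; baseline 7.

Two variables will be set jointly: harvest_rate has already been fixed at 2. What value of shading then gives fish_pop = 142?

shading = 12

With harvest_rate held at 2:
Substituting into the nutrient equation gives nutrient = -3*shading - 9.
Substituting into the fish_pop equation gives fish_pop = 9*shading + 34.
Solve 9*shading + 34 = 142: shading = (142 - 34) / 9 = 12.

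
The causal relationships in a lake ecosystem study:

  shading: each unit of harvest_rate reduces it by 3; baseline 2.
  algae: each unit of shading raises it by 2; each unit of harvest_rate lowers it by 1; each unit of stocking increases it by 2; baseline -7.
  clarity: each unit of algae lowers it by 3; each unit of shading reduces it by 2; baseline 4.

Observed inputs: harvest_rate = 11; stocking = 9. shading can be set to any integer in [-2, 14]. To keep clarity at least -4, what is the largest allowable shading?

shading = 1

Intervening on shading fixes its value directly, overriding its dependence on harvest_rate.
Substituting into the algae equation gives algae = 2*shading.
This gives clarity = -8*shading + 4.
Require -8*shading + 4 ≥ -4, so shading ≤ 1.
The largest integer in [-2, 14] satisfying this is 1.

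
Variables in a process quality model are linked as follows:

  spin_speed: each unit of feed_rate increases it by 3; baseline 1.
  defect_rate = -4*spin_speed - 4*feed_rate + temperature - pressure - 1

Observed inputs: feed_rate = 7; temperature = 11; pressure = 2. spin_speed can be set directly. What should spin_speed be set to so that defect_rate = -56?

spin_speed = 9

Intervening on spin_speed fixes its value directly, overriding its dependence on feed_rate.
Substituting into the defect_rate equation gives defect_rate = -4*spin_speed - 20.
Solve -4*spin_speed - 20 = -56: spin_speed = (-56 + 20) / -4 = 9.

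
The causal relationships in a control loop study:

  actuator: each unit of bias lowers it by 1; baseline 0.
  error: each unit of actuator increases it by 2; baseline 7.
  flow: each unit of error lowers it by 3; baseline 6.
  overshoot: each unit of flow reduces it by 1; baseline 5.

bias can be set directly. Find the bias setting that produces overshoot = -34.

Substituting into the error equation gives error = -2*bias + 7.
Substituting into the flow equation gives flow = 6*bias - 15.
Substituting into the overshoot equation gives overshoot = -6*bias + 20.
Solve -6*bias + 20 = -34: bias = (-34 - 20) / -6 = 9.

bias = 9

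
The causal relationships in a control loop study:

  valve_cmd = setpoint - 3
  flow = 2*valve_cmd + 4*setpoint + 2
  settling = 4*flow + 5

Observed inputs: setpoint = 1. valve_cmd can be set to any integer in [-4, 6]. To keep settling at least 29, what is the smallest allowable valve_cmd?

valve_cmd = 0

Intervening on valve_cmd fixes its value directly, overriding its dependence on setpoint.
Substituting into the flow equation gives flow = 2*valve_cmd + 6.
Substituting into the settling equation gives settling = 8*valve_cmd + 29.
Require 8*valve_cmd + 29 ≥ 29, so valve_cmd ≥ 0.
The smallest integer in [-4, 6] satisfying this is 0.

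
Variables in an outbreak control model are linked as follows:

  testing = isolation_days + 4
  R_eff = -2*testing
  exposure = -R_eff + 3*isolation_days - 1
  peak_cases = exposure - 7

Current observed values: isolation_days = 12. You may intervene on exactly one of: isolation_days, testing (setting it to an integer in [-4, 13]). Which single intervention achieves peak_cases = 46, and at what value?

set testing = 9

Intervening on isolation_days: peak_cases = 5*isolation_days. Reaching 46 requires isolation_days = 46/5, not an integer.
Intervening on testing: with other inputs at their observed values, peak_cases = 2*testing + 28. Solving for 46 gives testing = 9, within [-4, 13].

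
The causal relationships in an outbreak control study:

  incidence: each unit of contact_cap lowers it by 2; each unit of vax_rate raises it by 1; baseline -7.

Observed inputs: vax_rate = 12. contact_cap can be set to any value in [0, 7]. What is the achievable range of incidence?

-9 to 5

Substituting into the incidence equation gives incidence = -2*contact_cap + 5.
Linear in contact_cap, so extremes are at the endpoints: contact_cap = 0 gives incidence = 5; contact_cap = 7 gives incidence = -9.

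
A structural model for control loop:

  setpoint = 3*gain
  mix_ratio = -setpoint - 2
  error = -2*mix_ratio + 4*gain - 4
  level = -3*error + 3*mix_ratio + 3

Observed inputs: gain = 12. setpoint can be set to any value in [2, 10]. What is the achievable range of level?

Intervening on setpoint fixes its value directly, overriding its dependence on gain.
Substituting into the error equation gives error = 2*setpoint + 48.
So level = -9*setpoint - 147.
Linear in setpoint, so extremes are at the endpoints: setpoint = 2 gives level = -165; setpoint = 10 gives level = -237.

-237 to -165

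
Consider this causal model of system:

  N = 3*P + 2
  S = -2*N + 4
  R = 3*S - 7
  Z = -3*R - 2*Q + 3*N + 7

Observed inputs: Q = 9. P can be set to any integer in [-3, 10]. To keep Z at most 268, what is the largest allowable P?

P = 4

Substituting into the S equation gives S = -6*P.
Substituting into the R equation gives R = -18*P - 7.
This gives Z = 63*P + 16.
Require 63*P + 16 ≤ 268, so P ≤ 4.
The largest integer in [-3, 10] satisfying this is 4.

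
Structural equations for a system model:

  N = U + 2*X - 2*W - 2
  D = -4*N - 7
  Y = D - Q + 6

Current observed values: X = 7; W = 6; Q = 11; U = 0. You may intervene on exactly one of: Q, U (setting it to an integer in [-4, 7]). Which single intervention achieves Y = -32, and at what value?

set U = 5

Intervening on Q: Y = -Q - 1. Reaching -32 requires Q = 31, outside [-4, 7].
Intervening on U: with other inputs at their observed values, Y = -4*U - 12. Solving for -32 gives U = 5, within [-4, 7].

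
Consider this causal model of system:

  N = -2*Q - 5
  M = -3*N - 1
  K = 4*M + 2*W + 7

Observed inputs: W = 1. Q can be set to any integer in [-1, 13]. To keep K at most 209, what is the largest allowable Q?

Substituting into the M equation gives M = 6*Q + 14.
Substituting into the K equation gives K = 24*Q + 65.
Require 24*Q + 65 ≤ 209, so Q ≤ 6.
The largest integer in [-1, 13] satisfying this is 6.

Q = 6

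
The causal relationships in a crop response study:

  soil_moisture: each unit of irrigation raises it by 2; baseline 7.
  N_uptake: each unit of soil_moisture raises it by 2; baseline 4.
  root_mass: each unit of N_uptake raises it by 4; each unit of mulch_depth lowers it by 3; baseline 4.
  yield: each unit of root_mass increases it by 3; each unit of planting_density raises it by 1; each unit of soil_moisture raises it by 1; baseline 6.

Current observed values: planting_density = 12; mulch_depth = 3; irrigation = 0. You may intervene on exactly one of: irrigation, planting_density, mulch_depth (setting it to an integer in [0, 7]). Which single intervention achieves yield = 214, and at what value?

set planting_density = 0

Intervening on irrigation: yield = 50*irrigation + 226. Reaching 214 requires irrigation = -6/25, not an integer.
Intervening on planting_density: with other inputs at their observed values, yield = planting_density + 214. Solving for 214 gives planting_density = 0, within [0, 7].
Intervening on mulch_depth: yield = -9*mulch_depth + 253. Reaching 214 requires mulch_depth = 13/3, not an integer.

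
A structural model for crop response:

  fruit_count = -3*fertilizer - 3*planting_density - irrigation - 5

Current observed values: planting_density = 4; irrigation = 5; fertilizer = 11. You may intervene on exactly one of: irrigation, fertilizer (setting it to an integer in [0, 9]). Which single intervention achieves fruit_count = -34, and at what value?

Intervening on irrigation: fruit_count = -irrigation - 50. Reaching -34 requires irrigation = -16, outside [0, 9].
Intervening on fertilizer: with other inputs at their observed values, fruit_count = -3*fertilizer - 22. Solving for -34 gives fertilizer = 4, within [0, 9].

set fertilizer = 4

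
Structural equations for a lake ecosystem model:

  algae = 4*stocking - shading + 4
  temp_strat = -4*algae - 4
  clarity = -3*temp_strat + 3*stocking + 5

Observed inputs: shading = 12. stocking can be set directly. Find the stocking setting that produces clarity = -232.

Substituting into the algae equation gives algae = 4*stocking - 8.
Substituting into the temp_strat equation gives temp_strat = -16*stocking + 28.
Substituting into the clarity equation gives clarity = 51*stocking - 79.
Solve 51*stocking - 79 = -232: stocking = (-232 + 79) / 51 = -3.

stocking = -3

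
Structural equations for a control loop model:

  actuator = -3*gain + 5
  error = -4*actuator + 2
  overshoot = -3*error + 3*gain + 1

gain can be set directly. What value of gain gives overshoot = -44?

gain = 3

Substituting into the error equation gives error = 12*gain - 18.
So overshoot = -33*gain + 55.
Solve -33*gain + 55 = -44: gain = (-44 - 55) / -33 = 3.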